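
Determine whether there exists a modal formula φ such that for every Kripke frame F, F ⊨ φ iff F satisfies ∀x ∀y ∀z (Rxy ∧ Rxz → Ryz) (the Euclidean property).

This is a Sahlqvist condition; the 5 axiom ◇r → □◇r defines it.
Suppose ◇r→□◇r is valid. Take Rxy, Rxz and set V(r)={y}. Then ◇r at x, so □◇r at x, so ◇r at z, so some w with Rzw has r; w=y, i.e. Rzy. By symmetry of the argument, Ryz.

Yes — defined by ◇r → □◇r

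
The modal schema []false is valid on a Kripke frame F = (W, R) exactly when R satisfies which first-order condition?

emptiness of R

□⊥ is valid iff no world has any successor (otherwise □⊥ fails at any world with one).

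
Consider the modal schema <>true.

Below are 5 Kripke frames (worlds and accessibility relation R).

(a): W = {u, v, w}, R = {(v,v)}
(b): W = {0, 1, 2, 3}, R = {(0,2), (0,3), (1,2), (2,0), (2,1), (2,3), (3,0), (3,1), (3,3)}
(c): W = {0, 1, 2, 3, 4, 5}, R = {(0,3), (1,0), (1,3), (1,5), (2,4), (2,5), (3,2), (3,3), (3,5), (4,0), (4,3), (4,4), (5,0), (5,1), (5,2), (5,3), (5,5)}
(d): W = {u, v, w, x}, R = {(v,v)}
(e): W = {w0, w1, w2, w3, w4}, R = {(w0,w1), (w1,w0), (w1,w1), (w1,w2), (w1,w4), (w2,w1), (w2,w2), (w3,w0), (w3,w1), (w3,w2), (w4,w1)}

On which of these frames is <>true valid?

(b), (c), (e)

Frame correspondent (Sahlqvist): forall x exists y Rxy — i.e. seriality.
(a): fails — world u has no successor.
(b): condition met.
(c): condition met.
(d): fails — world u has no successor.
(e): condition met.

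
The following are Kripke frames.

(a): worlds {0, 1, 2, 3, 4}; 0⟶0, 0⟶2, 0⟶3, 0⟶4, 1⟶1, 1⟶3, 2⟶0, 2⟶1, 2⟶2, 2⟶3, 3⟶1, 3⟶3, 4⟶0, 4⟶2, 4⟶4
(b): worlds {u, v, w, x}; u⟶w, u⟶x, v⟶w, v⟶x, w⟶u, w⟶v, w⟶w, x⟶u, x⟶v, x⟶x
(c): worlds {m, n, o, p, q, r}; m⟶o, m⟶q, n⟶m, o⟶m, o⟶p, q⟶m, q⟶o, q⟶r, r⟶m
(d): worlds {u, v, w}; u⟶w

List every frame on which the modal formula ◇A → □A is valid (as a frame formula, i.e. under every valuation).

(d)

This is the axiom for partial functionality; its first-order frame correspondent is ∀x ∀y ∀z (Rxy ∧ Rxz → y = z).
(a): fails — 0 sees both 0 and 2.
(b): fails — u sees both w and x.
(c): fails — m sees both o and q.
(d): ✓.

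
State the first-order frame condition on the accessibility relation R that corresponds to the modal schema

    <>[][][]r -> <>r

This is a Sahlqvist (Geach-type) schema ◇^1□^3r → □^0◇^1r.
Minimal-valuation argument: fix x; take any y with xR^1y and any z with xR^0z. Set V(r) to the set of worlds R-reachable from y in exactly 3 steps. Then □^3r holds at y, so the antecedent holds at x; validity forces ◇^1r at z, giving a w with zR^1w and yR^3w.
First-order correspondent: forall x forall y (xRy -> exists w (y R^3 w & xRw)).

forall x forall y (xRy -> exists w (y R^3 w & xRw))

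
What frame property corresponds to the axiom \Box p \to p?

reflexivity: \forall x Rxx

Suppose □p→p is valid. At any x set V(p)={w : Rxw}. Then □p holds at x, so p holds at x, i.e. Rxx.
Conversely, on a frame with reflexivity the schema holds at every world under every valuation.
So the correspondent is reflexivity.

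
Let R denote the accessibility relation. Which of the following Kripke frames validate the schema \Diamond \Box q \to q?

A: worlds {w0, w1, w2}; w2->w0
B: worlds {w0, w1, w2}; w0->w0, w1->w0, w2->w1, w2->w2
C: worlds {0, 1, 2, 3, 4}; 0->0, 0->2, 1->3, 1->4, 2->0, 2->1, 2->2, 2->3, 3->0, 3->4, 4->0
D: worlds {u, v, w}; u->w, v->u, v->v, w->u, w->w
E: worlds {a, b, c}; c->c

E

This is the axiom for symmetry; its first-order frame correspondent is \forall x \forall y (Rxy \to Ryx).
A: fails — Rw2w0 but not Rw0w2.
B: fails — Rw1w0 but not Rw0w1.
C: fails — R34 but not R43.
D: fails — Rvu but not Ruv.
E: holds.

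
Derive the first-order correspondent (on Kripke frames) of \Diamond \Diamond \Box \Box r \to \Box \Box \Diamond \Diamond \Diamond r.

This is a Sahlqvist (Geach-type) schema ◇^2□^2r → □^2◇^3r.
First-order correspondent: \forall x \forall y \forall z ((x R^2 y \wedge x R^2 z) \to \exists w (y R^2 w \wedge z R^3 w)).

\forall x \forall y \forall z ((x R^2 y \wedge x R^2 z) \to \exists w (y R^2 w \wedge z R^3 w))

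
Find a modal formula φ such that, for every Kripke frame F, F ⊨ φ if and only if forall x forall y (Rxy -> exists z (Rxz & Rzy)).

□□r → □r

The condition is density. The C4 schema □□r → □r defines it.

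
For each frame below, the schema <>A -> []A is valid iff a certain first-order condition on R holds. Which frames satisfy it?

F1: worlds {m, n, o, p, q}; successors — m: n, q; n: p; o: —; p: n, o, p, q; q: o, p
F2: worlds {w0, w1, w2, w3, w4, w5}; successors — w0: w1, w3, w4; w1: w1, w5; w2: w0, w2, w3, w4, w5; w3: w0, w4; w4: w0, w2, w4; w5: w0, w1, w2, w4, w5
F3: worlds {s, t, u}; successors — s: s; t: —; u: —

F3

Frame correspondent (Sahlqvist): forall x forall y forall z (Rxy & Rxz -> y = z) — i.e. partial functionality.
F1: fails — m sees both n and q.
F2: fails — w0 sees both w1 and w3.
F3: satisfies the condition.
Valid on: F3.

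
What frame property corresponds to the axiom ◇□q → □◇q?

convergence

Suppose ◇□q→□◇q is valid. Take Rxy, Rxz and set V(q)={w : Ryw}. Then □q at y so ◇□q at x, so □◇q at x, so ◇q at z, giving w with Rzw and Ryw.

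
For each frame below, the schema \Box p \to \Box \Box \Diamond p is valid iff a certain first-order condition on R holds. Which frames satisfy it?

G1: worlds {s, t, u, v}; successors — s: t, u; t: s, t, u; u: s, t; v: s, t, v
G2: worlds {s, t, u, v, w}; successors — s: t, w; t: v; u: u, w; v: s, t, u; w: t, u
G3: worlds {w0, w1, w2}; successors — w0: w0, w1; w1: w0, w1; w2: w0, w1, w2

G1, G3

This is the axiom for a generalized confluence (Geach) condition; its first-order frame correspondent is \forall x \forall z (x R^2 z \to \exists w (xRw \wedge zRw)).
G1: condition met.
G2: fails — sR²t but no w* with sRw* and tRw*.
G3: condition met.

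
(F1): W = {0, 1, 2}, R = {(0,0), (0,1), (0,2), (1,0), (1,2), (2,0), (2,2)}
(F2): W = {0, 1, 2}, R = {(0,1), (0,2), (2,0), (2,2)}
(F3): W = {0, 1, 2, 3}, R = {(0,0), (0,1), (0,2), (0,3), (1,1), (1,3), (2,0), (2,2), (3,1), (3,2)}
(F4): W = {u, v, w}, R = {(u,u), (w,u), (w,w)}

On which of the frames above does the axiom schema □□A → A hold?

(F1), (F3)

Frame correspondent (Sahlqvist): ∀x ∃w (xR²w ∧ x = w) — i.e. a generalized confluence (Geach) condition.
(F1): holds.
(F2): fails — at 1 but no w with 1R²w and 1=w.
(F3): holds.
(F4): fails — at v but no t with vR²t and v=t.
Valid on: (F1), (F3).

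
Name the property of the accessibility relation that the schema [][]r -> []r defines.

density: forall x forall y (Rxy -> exists z (Rxz & Rzy))

Suppose □□r→□r is valid. Take Rxy and set V(r)={w : xR²w}. Then □□r at x, so □r at x, so r at y, i.e. ∃z(Rxz∧Rzy).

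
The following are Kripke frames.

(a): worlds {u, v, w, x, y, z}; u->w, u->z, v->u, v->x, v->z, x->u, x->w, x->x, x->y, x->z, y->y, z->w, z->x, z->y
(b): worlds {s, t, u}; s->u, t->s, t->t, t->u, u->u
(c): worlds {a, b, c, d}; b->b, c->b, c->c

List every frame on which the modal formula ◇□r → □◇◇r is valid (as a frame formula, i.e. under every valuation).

Frame correspondent (Sahlqvist): ∀x ∀y ∀z ((xRy ∧ xRz) → ∃w (yRw ∧ zR²w)) — i.e. a generalized confluence (Geach) condition.
(a): fails — uRw, uRw but no t with wRt and wR²t.
(b): holds.
(c): holds.
Valid on: (b), (c).

(b), (c)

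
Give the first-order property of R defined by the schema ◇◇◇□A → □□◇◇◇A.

∀x ∀y ∀z ((xR³y ∧ xR²z) → ∃w (yRw ∧ zR³w))

This is a Sahlqvist (Geach-type) schema ◇^3□^1A → □^2◇^3A.
First-order correspondent: ∀x ∀y ∀z ((xR³y ∧ xR²z) → ∃w (yRw ∧ zR³w)).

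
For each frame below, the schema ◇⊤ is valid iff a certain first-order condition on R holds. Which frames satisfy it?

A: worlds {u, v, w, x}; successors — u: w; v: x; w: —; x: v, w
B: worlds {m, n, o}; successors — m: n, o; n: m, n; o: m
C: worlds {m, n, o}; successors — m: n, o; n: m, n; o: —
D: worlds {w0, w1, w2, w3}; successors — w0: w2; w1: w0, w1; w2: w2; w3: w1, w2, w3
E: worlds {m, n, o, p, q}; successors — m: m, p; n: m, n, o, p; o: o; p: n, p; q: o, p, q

B, D, E

The schema corresponds to seriality: ∀x ∃y Rxy.
A: fails — world w has no successor.
B: holds.
C: fails — world o has no successor.
D: holds.
E: holds.
Valid on: B, D, E.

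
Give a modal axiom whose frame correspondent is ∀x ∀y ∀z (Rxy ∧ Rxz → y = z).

◇ψ → □ψ

The condition is partial functionality. The CD schema ◇ψ → □ψ defines it.
Suppose ◇ψ→□ψ is valid. Take Rxy, Rxz and set V(ψ)={y}. Then ◇ψ at x, so □ψ at x, so ψ at z, i.e. z=y.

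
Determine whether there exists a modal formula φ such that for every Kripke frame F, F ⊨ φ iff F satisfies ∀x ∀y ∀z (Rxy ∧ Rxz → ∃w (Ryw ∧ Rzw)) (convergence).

The condition is convergence. A defining modal formula is ◇□q → □◇q.
Suppose ◇□q→□◇q is valid. Take Rxy, Rxz and set V(q)={w : Ryw}. Then □q at y so ◇□q at x, so □◇q at x, so ◇q at z, giving w with Rzw and Ryw.

Definable; ◇□q → □◇q defines it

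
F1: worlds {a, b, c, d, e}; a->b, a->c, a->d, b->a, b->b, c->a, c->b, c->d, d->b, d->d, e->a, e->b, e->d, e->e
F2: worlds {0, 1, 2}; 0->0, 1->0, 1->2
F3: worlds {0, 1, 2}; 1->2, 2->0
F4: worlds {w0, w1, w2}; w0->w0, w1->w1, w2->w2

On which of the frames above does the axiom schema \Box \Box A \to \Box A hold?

This is the axiom for density; its first-order frame correspondent is \forall x \forall y (Rxy \to \exists z (Rxz \wedge Rzy)).
F1: fails — Rac but no z with Raz and Rzc.
F2: fails — R12 but no z with R1z and Rz2.
F3: fails — R12 but no z with R1z and Rz2.
F4: satisfies the condition.

F4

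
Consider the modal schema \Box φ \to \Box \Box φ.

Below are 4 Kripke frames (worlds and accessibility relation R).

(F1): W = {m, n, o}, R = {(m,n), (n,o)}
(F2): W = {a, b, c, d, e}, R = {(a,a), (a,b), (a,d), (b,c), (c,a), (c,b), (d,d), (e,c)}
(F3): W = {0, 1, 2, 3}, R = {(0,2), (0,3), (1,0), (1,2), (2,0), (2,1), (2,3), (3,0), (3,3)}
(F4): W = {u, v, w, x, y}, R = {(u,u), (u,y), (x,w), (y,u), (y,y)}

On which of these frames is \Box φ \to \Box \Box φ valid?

This is the axiom for transitivity; its first-order frame correspondent is \forall x \forall y \forall z (Rxy \wedge Ryz \to Rxz).
(F1): fails — Rmn and Rno but not Rmo.
(F2): fails — Rbc and Rcb but not Rbb.
(F3): fails — R10 and R03 but not R13.
(F4): satisfies the condition.

(F4)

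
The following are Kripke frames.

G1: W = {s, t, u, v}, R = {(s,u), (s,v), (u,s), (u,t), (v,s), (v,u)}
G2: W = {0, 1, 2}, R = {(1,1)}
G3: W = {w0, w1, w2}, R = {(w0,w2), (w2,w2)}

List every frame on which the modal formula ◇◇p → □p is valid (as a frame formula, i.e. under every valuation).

G2, G3

Frame correspondent (Sahlqvist): ∀x ∀y ∀z ((xR²y ∧ xRz) → ∃w (y = w ∧ z = w)) — i.e. a generalized confluence (Geach) condition.
G1: fails — sR²s, sRu but s ≠ u.
G2: satisfies the condition.
G3: satisfies the condition.
Valid on: G2, G3.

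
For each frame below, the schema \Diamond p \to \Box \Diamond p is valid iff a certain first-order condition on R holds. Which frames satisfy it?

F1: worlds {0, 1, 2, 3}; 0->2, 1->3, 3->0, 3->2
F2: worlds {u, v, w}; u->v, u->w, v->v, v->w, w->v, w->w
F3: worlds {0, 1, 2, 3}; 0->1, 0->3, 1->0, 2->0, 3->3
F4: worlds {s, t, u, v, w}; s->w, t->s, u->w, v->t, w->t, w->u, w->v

This is the axiom for the Euclidean property; its first-order frame correspondent is \forall x \forall y \forall z (Rxy \wedge Rxz \to Ryz).
F1: fails — R02 and R02 but not R22.
F2: ✓.
F3: fails — R01 and R01 but not R11.
F4: fails — Rsw and Rsw but not Rww.

F2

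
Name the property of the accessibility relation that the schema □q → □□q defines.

Transitivity

This schema is the 4 axiom.
Its frame correspondent is transitivity — ∀x ∀y ∀z (Rxy ∧ Ryz → Rxz).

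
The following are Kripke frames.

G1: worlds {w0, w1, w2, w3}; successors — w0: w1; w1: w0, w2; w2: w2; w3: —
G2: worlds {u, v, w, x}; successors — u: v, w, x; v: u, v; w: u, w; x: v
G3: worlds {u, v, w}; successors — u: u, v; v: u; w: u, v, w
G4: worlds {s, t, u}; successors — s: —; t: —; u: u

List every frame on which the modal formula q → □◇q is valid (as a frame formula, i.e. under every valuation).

This is the axiom for symmetry; its first-order frame correspondent is ∀x ∀y (Rxy → Ryx).
G1: fails — Rw1w2 but not Rw2w1.
G2: fails — Rux but not Rxu.
G3: fails — Rwu but not Ruw.
G4: condition met.

G4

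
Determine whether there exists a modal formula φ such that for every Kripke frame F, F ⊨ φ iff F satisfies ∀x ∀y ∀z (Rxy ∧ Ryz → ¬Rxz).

No — not modally definable

Any modally definable frame class is closed under surjective bounded morphisms.
The 5-cycle (worlds a,b,c,d,e with a→b→c→d→e→a) is intransitive. Mapping every world to a single reflexive point • is a surjective bounded morphism; the reflexive point is not intransitive (R••∧R•• but R••).
So the class is not modally definable.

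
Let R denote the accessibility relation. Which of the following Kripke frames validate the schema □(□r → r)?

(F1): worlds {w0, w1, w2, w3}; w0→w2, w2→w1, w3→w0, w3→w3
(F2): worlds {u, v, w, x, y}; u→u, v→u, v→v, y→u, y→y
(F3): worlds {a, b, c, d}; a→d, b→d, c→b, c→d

(F2)

The schema corresponds to shift-reflexivity: ∀x ∀y (Rxy → Ryy).
(F1): fails — Rw0w2 but not Rw2w2.
(F2): satisfies the condition.
(F3): fails — Rad but not Rdd.
Valid on: (F2).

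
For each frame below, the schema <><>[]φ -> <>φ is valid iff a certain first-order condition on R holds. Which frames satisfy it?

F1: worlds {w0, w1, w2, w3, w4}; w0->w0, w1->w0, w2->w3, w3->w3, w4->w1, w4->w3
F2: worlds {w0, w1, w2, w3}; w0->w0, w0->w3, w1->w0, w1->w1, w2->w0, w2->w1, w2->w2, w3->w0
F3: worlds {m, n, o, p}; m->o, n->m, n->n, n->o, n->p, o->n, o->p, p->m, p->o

F2

Frame correspondent (Sahlqvist): forall x forall y (x R^2 y -> exists w (yRw & xRw)) — i.e. a generalized confluence (Geach) condition.
F1: fails — w4R²w0 but no w with w0Rw and w4Rw.
F2: ✓.
F3: fails — oR²m but no w with mRw and oRw.
Valid on: F2.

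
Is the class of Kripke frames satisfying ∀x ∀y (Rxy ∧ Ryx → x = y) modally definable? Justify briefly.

Not definable by any modal formula

Modal frame validity is preserved under surjective bounded morphisms.
The 6-cycle (worlds s,t,u,v,w,x with s→t→u→v→w→x→s) is antisymmetric. Sending even-indexed worlds to a and odd-indexed worlds to b is a surjective bounded morphism onto the two-world frame with a↔b, which is not antisymmetric.
So no modal formula (or set of formulas) defines exactly the antisymmetric frames.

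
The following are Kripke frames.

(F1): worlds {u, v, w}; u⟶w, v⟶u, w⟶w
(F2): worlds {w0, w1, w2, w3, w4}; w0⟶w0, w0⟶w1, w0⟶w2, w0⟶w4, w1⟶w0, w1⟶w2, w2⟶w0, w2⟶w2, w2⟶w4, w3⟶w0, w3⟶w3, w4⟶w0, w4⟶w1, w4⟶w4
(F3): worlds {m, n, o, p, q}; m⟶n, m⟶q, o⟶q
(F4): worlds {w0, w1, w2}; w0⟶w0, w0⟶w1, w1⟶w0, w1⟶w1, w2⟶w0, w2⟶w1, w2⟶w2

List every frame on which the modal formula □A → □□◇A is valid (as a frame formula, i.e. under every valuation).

Frame correspondent (Sahlqvist): ∀x ∀z (xR²z → ∃w (xRw ∧ zRw)) — i.e. a generalized confluence (Geach) condition.
(F1): fails — vR²w but no t with vRt and wRt.
(F2): holds.
(F3): holds.
(F4): holds.

(F2), (F3), (F4)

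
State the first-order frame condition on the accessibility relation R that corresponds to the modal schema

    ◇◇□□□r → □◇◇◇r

This is a Sahlqvist (Geach-type) schema ◇^2□^3r → □^1◇^3r.
Minimal-valuation argument: fix x; take any y with xR^2y and any z with xR^1z. Set V(r) to the set of worlds R-reachable from y in exactly 3 steps. Then □^3r holds at y, so the antecedent holds at x; validity forces ◇^3r at z, giving a w with zR^3w and yR^3w.
First-order correspondent: ∀x ∀y ∀z ((xR²y ∧ xRz) → ∃w (yR³w ∧ zR³w)).

∀x ∀y ∀z ((xR²y ∧ xRz) → ∃w (yR³w ∧ zR³w))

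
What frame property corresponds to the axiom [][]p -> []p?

Suppose □□p→□p is valid. Take Rxy and set V(p)={w : xR²w}. Then □□p at x, so □p at x, so p at y, i.e. ∃z(Rxz∧Rzy).
The converse is a direct semantic check.
So the correspondent is density.

Density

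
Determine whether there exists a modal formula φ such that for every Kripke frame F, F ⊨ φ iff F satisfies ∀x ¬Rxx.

Not modally definable

If a class were modally definable it would be closed under surjective bounded morphisms (Goldblatt–Thomason).
The 2-cycle (worlds s,t with s→t→s) is irreflexive, and the map sending every world to a single reflexive point • is a surjective bounded morphism (forth: every edge maps to (•,•); back: every world has a successor). So any modal formula valid on the 2-cycle is also valid on the reflexive point, which is not irreflexive.
Hence irreflexivity is not modally definable.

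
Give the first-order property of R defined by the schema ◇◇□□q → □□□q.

∀x ∀y ∀z ((xR²y ∧ xR³z) → ∃w (yR²w ∧ z = w))

This is a Sahlqvist (Geach-type) schema ◇^2□^2q → □^3◇^0q.
First-order correspondent: ∀x ∀y ∀z ((xR²y ∧ xR³z) → ∃w (yR²w ∧ z = w)).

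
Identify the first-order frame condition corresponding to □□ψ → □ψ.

Suppose □□ψ→□ψ is valid. Take Rxy and set V(ψ)={w : xR²w}. Then □□ψ at x, so □ψ at x, so ψ at y, i.e. ∃z(Rxz∧Rzy).
The converse is a direct semantic check.
Frame condition: ∀x ∀y (Rxy → ∃z (Rxz ∧ Rzy)).

Density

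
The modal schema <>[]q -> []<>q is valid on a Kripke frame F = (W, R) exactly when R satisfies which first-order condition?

convergence: forall x forall y forall z (Rxy & Rxz -> exists w (Ryw & Rzw))

Suppose ◇□q→□◇q is valid. Take Rxy, Rxz and set V(q)={w : Ryw}. Then □q at y so ◇□q at x, so □◇q at x, so ◇q at z, giving w with Rzw and Ryw.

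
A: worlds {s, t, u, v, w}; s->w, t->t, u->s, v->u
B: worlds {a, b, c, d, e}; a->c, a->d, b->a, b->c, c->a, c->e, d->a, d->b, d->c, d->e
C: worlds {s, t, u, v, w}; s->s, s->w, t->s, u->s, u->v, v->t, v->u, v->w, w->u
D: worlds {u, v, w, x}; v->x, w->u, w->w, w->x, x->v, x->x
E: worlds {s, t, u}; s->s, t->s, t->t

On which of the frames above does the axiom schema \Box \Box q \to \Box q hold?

D, E

This is the axiom for density; its first-order frame correspondent is \forall x \forall y (Rxy \to \exists z (Rxz \wedge Rzy)).
A: fails — Rvu but no z with Rvz and Rzu.
B: fails — Rce but no z with Rcz and Rze.
C: fails — Ruv but no z with Ruz and Rzv.
D: holds.
E: holds.
Valid on: D, E.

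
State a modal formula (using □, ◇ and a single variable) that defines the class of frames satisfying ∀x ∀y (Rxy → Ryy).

□(□p → p)

The condition is shift-reflexivity. The T□ schema □(□p → p) defines it.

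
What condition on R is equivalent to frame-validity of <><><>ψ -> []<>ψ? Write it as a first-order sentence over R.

This is a Sahlqvist (Geach-type) schema ◇^3□^0ψ → □^1◇^1ψ.
First-order correspondent: forall x forall y forall z ((x R^3 y & xRz) -> exists w (y = w & zRw)).

forall x forall y forall z ((x R^3 y & xRz) -> exists w (y = w & zRw))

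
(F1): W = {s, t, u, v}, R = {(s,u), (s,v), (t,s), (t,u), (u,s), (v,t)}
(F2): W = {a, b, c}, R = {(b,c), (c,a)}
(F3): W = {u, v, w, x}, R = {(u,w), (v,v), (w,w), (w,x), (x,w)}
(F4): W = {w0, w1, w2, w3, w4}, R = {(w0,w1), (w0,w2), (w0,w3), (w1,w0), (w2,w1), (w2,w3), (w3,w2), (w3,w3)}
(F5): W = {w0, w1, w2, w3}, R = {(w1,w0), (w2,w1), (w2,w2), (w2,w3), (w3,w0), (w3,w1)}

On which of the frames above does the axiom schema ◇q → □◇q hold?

This is the axiom for the Euclidean property; its first-order frame correspondent is ∀x ∀y ∀z (Rxy ∧ Rxz → Ryz).
(F1): fails — Rsv and Rsv but not Rvv.
(F2): fails — Rbc and Rbc but not Rcc.
(F3): fails — Rwx and Rwx but not Rxx.
(F4): fails — Rw0w1 and Rw0w1 but not Rw1w1.
(F5): fails — Rw1w0 and Rw1w0 but not Rw0w0.
Valid on no frame.

none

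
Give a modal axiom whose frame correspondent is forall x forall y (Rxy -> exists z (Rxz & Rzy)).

□□s → □s

The condition is density. The C4 schema □□s → □s defines it.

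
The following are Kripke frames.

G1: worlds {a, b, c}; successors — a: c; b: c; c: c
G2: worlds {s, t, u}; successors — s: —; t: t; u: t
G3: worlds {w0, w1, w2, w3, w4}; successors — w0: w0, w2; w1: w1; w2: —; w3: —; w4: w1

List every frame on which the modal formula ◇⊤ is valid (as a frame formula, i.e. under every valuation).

G1

Frame correspondent (Sahlqvist): ∀x ∃y Rxy — i.e. seriality.
G1: condition met.
G2: fails — world s has no successor.
G3: fails — world w2 has no successor.
Valid on: G1.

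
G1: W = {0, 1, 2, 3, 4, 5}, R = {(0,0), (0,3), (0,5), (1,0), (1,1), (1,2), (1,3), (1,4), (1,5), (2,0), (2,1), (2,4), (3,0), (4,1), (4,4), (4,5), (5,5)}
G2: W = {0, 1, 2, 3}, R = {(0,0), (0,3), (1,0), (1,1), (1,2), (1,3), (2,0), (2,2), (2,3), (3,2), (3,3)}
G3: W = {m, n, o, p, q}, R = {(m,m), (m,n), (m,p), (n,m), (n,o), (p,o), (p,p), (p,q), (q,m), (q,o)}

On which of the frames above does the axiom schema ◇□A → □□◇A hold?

Frame correspondent (Sahlqvist): ∀x ∀y ∀z ((xRy ∧ xR²z) → ∃w (yRw ∧ zRw)) — i.e. a generalized confluence (Geach) condition.
G1: fails — 0R3, 0R²5 but no w with 3Rw and 5Rw.
G2: satisfies the condition.
G3: fails — mRm, mR²o but no w with mRw and oRw.

G2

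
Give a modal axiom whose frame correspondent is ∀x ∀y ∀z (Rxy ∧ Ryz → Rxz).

□q → □□q

A defining formula is □q → □□q (the 4 axiom).
Suppose □q→□□q is valid. Take Rxy, Ryz and set V(q)={w : Rxw}. Then □q at x, so □□q at x, so □q at y, so q at z, i.e. Rxz.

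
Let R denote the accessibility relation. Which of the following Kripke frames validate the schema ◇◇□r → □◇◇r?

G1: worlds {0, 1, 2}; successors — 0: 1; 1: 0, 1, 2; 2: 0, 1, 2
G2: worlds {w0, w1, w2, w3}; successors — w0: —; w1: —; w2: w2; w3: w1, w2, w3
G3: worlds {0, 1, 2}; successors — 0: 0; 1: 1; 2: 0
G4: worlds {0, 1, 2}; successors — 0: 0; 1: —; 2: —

This is the axiom for a generalized confluence (Geach) condition; its first-order frame correspondent is ∀x ∀y ∀z ((xR²y ∧ xRz) → ∃w (yRw ∧ zR²w)).
G1: condition met.
G2: fails — w3R²w1, w3Rw1 but no w with w1Rw and w1R²w.
G3: condition met.
G4: condition met.
Valid on: G1, G3, G4.

G1, G3, G4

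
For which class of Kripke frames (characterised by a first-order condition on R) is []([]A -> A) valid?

shift-reflexivity

This is the T□ axiom.
Its frame correspondent is shift-reflexivity — forall x forall y (Rxy -> Ryy).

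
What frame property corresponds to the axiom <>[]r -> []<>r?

Convergence

This is the .2 axiom.
It corresponds to convergence: forall x forall y forall z (Rxy & Rxz -> exists w (Ryw & Rzw)).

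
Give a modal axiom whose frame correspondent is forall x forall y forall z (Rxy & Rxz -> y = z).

◇r → □r

This is partial functionality; the standard corresponding axiom is CD: ◇r → □r.
Suppose ◇r→□r is valid. Take Rxy, Rxz and set V(r)={y}. Then ◇r at x, so □r at x, so r at z, i.e. z=y.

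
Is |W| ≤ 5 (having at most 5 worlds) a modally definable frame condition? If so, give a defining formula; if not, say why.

If a class were modally definable it would be closed under disjoint unions (Goldblatt–Thomason).
Any modal formula valid on each of 6 disjoint one-world frames is valid on their disjoint union (validity is preserved under disjoint unions). Each one-world frame has |W|=1≤5, but the union has |W|=6.
Hence having at most 5 worlds is not modally definable.

Not modally definable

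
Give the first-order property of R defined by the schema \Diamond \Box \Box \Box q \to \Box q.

\forall x \forall y \forall z ((xRy \wedge xRz) \to \exists w (y R^3 w \wedge z = w))

This is a Sahlqvist (Geach-type) schema ◇^1□^3q → □^1◇^0q.
Minimal-valuation argument: fix x; take any y with xR^1y and any z with xR^1z. Set V(q) to the set of worlds R-reachable from y in exactly 3 steps. Then □^3q holds at y, so the antecedent holds at x; validity forces ◇^0q at z, giving a w with zR^0w and yR^3w.
First-order correspondent: \forall x \forall y \forall z ((xRy \wedge xRz) \to \exists w (y R^3 w \wedge z = w)).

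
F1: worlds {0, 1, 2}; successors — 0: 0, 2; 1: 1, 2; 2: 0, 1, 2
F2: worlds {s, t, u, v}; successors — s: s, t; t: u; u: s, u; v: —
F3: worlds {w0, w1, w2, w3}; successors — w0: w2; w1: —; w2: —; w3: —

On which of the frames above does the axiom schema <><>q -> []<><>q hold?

F1, F3

Frame correspondent (Sahlqvist): forall x forall y forall z ((x R^2 y & xRz) -> exists w (y = w & z R^2 w)) — i.e. a generalized confluence (Geach) condition.
F1: condition met.
F2: fails — sR²t, sRt but no w with t=w and tR²w.
F3: condition met.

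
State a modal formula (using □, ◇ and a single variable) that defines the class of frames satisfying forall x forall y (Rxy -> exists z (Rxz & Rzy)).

□□r → □r

A defining formula is □□r → □r (the C4 axiom).
Suppose □□r→□r is valid. Take Rxy and set V(r)={w : xR²w}. Then □□r at x, so □r at x, so r at y, i.e. ∃z(Rxz∧Rzy).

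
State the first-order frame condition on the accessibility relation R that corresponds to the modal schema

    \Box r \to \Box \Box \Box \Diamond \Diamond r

This is a Sahlqvist (Geach-type) schema ◇^0□^1r → □^3◇^2r.
Minimal-valuation argument: fix x; take any y with xR^0y and any z with xR^3z. Set V(r) to the set of worlds R-reachable from y in exactly 1 step. Then □^1r holds at y, so the antecedent holds at x; validity forces ◇^2r at z, giving a w with zR^2w and yR^1w.
First-order correspondent: \forall x \forall z (x R^3 z \to \exists w (xRw \wedge z R^2 w)).

\forall x \forall z (x R^3 z \to \exists w (xRw \wedge z R^2 w))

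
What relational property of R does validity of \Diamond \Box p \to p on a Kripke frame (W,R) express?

This is frame-equivalent to p → □◇p (substitute ¬p for p and contrapose).
Suppose p→□◇p is valid. Take Rxy and set V(p)={x}. Then p at x, so □◇p at x, so ◇p at y, so some z with Ryz has p; z=x, i.e. Ryx.

symmetry: \forall x \forall y (Rxy \to Ryx)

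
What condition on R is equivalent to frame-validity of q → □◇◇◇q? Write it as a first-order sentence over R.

∀x ∀z (xRz → ∃w (x = w ∧ zR³w))

This is a Sahlqvist (Geach-type) schema ◇^0□^0q → □^1◇^3q.
Minimal-valuation argument: fix x; take any y with xR^0y and any z with xR^1z. Set V(q) to the set of worlds R-reachable from y in exactly 0 steps. Then □^0q holds at y, so the antecedent holds at x; validity forces ◇^3q at z, giving a w with zR^3w and yR^0w.
First-order correspondent: ∀x ∀z (xRz → ∃w (x = w ∧ zR³w)).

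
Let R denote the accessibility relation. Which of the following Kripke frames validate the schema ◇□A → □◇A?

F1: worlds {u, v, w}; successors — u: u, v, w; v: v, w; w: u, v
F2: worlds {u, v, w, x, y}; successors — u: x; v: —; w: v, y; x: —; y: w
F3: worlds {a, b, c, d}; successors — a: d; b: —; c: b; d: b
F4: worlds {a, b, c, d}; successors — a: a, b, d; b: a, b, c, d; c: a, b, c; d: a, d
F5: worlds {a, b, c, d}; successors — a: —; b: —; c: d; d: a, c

Frame correspondent (Sahlqvist): ∀x ∀y ∀z (Rxy ∧ Rxz → ∃w (Ryw ∧ Rzw)) — i.e. convergence.
F1: condition met.
F2: fails — Rux and Rux but x and x have no common successor.
F3: fails — Rcb and Rcb but b and b have no common successor.
F4: condition met.
F5: fails — Rdc and Rda but c and a have no common successor.
Valid on: F1, F4.

F1, F4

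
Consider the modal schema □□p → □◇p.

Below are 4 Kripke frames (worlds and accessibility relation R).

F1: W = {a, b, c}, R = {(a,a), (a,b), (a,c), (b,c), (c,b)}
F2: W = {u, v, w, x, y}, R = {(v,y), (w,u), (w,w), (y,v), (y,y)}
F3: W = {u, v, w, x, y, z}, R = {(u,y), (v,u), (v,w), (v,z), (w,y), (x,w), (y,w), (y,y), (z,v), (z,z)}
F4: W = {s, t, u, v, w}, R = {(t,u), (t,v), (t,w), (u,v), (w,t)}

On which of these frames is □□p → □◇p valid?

This is the axiom for a generalized confluence (Geach) condition; its first-order frame correspondent is ∀x ∀z (xRz → ∃w (xR²w ∧ zRw)).
F1: holds.
F2: fails — wRu but no t with wR²t and uRt.
F3: holds.
F4: fails — tRv but no w* with tR²w* and vRw*.

F1, F3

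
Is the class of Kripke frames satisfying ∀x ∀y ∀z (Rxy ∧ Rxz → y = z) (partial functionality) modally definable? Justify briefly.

Yes — defined by ◇r → □r

The condition is partial functionality. A defining modal formula is ◇r → □r.
Suppose ◇r→□r is valid. Take Rxy, Rxz and set V(r)={y}. Then ◇r at x, so □r at x, so r at z, i.e. z=y.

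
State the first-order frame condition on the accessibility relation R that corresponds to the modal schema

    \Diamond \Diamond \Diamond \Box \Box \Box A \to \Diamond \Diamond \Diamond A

\forall x \forall y (x R^3 y \to \exists w (y R^3 w \wedge x R^3 w))

This is a Sahlqvist (Geach-type) schema ◇^3□^3A → □^0◇^3A.
First-order correspondent: \forall x \forall y (x R^3 y \to \exists w (y R^3 w \wedge x R^3 w)).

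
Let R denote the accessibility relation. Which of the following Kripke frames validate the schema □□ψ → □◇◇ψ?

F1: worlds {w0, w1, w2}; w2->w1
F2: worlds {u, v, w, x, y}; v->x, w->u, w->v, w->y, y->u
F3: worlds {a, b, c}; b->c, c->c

The schema corresponds to a generalized confluence (Geach) condition: ∀x ∀z (xRz → ∃w (xR²w ∧ zR²w)).
F1: fails — w2Rw1 but no w with w2R²w and w1R²w.
F2: fails — vRx but no t with vR²t and xR²t.
F3: satisfies the condition.
Valid on: F3.

F3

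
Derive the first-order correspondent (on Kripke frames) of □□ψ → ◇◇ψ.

∀x ∃w (xR²w ∧ xR²w)

This is a Sahlqvist (Geach-type) schema ◇^0□^2ψ → □^0◇^2ψ.
Minimal-valuation argument: fix x; take any y with xR^0y and any z with xR^0z. Set V(ψ) to the set of worlds R-reachable from y in exactly 2 steps. Then □^2ψ holds at y, so the antecedent holds at x; validity forces ◇^2ψ at z, giving a w with zR^2w and yR^2w.
First-order correspondent: ∀x ∃w (xR²w ∧ xR²w).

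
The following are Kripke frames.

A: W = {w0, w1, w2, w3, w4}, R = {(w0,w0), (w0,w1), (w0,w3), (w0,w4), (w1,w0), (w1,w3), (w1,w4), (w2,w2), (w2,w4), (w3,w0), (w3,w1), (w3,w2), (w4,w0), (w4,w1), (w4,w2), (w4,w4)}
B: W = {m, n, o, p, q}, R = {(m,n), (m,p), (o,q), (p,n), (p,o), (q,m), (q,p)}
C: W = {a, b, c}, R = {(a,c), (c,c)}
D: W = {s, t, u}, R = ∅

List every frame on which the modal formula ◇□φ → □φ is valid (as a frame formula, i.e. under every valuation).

The schema corresponds to the Euclidean property: ∀x ∀y ∀z (Rxy ∧ Rxz → Ryz).
A: fails — Rw0w4 and Rw0w3 but not Rw4w3.
B: fails — Rmn and Rmn but not Rnn.
C: holds.
D: holds.
Valid on: C, D.

C, D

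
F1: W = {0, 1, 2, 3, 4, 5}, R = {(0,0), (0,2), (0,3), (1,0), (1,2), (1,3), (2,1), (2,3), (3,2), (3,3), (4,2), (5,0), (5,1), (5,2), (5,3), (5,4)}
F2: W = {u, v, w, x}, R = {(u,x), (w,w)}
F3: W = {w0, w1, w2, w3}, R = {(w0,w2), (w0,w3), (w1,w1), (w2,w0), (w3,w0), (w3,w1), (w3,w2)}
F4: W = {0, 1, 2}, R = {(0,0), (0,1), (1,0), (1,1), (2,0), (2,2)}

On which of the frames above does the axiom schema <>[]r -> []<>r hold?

The schema corresponds to convergence: forall x forall y forall z (Rxy & Rxz -> exists w (Ryw & Rzw)).
F1: fails — R52 and R54 but 2 and 4 have no common successor.
F2: fails — Rux and Rux but x and x have no common successor.
F3: fails — Rw3w1 and Rw3w0 but w1 and w0 have no common successor.
F4: ✓.

F4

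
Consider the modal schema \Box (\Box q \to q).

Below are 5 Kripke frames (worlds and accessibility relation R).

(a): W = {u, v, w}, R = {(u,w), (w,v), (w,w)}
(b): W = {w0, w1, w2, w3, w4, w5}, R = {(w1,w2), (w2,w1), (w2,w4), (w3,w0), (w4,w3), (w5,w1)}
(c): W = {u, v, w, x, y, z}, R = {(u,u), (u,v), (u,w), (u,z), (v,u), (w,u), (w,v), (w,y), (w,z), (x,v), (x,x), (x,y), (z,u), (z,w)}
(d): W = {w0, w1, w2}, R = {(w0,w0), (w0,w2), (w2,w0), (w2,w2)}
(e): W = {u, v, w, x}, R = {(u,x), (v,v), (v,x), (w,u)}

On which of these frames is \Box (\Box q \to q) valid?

(d)

This is the axiom for shift-reflexivity; its first-order frame correspondent is \forall x \forall y (Rxy \to Ryy).
(a): fails — Rwv but not Rvv.
(b): fails — Rw1w2 but not Rw2w2.
(c): fails — Ruv but not Rvv.
(d): condition met.
(e): fails — Rwu but not Ruu.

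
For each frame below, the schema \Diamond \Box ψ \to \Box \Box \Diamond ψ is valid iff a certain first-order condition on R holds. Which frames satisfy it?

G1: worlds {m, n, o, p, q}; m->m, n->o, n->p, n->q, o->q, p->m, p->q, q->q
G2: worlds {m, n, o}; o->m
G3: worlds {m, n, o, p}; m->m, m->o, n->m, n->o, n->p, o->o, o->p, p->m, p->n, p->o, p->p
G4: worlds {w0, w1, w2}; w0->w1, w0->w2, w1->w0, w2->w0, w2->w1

G2, G3

The schema corresponds to a generalized confluence (Geach) condition: \forall x \forall y \forall z ((xRy \wedge x R^2 z) \to \exists w (yRw \wedge zRw)).
G1: fails — nRo, nR²m but no w with oRw and mRw.
G2: condition met.
G3: condition met.
G4: fails — w0Rw1, w0R²w0 but no w with w1Rw and w0Rw.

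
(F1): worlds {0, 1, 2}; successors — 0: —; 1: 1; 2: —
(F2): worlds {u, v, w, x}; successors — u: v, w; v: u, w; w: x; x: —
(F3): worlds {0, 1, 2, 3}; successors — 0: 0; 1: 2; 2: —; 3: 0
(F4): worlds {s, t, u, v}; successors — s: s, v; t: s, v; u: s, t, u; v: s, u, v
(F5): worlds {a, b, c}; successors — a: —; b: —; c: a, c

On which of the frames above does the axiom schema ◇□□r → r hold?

Frame correspondent (Sahlqvist): ∀x ∀y (xRy → ∃w (yR²w ∧ x = w)) — i.e. a generalized confluence (Geach) condition.
(F1): condition met.
(F2): fails — uRv but no t with vR²t and u=t.
(F3): fails — 1R2 but no w with 2R²w and 1=w.
(F4): fails — tRs but no w with sR²w and t=w.
(F5): fails — cRa but no w with aR²w and c=w.
Valid on: (F1).

(F1)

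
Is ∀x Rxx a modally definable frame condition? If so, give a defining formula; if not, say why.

Yes, by □p → p

Yes: it is reflexivity, defined by the T schema □p → p.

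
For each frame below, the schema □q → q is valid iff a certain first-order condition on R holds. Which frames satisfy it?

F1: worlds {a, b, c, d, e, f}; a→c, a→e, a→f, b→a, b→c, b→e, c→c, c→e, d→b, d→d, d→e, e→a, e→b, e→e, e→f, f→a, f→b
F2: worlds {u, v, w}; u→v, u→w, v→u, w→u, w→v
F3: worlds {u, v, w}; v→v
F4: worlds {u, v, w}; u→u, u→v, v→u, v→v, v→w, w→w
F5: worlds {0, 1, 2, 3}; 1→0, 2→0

The schema corresponds to reflexivity: ∀x Rxx.
F1: fails — world a does not see itself.
F2: fails — world u does not see itself.
F3: fails — world u does not see itself.
F4: ✓.
F5: fails — world 0 does not see itself.

F4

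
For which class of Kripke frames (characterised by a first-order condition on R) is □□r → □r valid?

density

Suppose □□r→□r is valid. Take Rxy and set V(r)={w : xR²w}. Then □□r at x, so □r at x, so r at y, i.e. ∃z(Rxz∧Rzy).
Conversely, any frame satisfying ∀x ∀y (Rxy → ∃z (Rxz ∧ Rzy)) validates the schema.
So the correspondent is density.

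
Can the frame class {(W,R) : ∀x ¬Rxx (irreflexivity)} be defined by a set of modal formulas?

Not definable by any modal formula

Any modally definable frame class is closed under surjective bounded morphisms.
The 2-cycle (worlds a,b with a→b→a) is irreflexive, and the map sending every world to a single reflexive point • is a surjective bounded morphism (forth: every edge maps to (•,•); back: every world has a successor). So any modal formula valid on the 2-cycle is also valid on the reflexive point, which is not irreflexive.
Hence irreflexivity is not modally definable.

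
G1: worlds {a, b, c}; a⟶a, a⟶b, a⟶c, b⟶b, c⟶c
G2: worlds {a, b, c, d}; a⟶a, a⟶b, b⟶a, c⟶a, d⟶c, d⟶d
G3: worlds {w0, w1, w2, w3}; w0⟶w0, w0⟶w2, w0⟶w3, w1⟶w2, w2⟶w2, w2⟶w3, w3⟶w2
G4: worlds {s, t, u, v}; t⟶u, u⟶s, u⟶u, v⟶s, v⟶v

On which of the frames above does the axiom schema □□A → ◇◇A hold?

This is the axiom for a generalized confluence (Geach) condition; its first-order frame correspondent is ∀x ∃w (xR²w ∧ xR²w).
G1: ✓.
G2: ✓.
G3: ✓.
G4: fails — at s but no w with sR²w and sR²w.

G1, G2, G3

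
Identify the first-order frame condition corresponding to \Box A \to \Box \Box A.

Transitivity

This schema is the 4 axiom.
It corresponds to transitivity: \forall x \forall y \forall z (Rxy \wedge Ryz \to Rxz).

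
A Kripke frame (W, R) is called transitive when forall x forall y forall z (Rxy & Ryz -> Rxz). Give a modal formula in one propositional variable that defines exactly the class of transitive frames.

The condition is transitivity. The 4 schema □ψ → □□ψ defines it.

□ψ → □□ψ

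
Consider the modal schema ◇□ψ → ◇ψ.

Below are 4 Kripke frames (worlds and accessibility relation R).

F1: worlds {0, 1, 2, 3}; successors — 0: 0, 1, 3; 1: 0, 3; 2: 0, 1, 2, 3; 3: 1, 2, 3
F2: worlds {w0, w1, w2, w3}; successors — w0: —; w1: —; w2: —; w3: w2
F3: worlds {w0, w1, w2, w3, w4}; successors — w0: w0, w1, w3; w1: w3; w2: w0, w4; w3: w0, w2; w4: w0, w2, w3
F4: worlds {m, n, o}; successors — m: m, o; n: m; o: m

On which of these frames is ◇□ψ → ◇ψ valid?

F1, F4

Frame correspondent (Sahlqvist): ∀x ∀y (xRy → ∃w (yRw ∧ xRw)) — i.e. a generalized confluence (Geach) condition.
F1: holds.
F2: fails — w3Rw2 but no w with w2Rw and w3Rw.
F3: fails — w1Rw3 but no w with w3Rw and w1Rw.
F4: holds.
Valid on: F1, F4.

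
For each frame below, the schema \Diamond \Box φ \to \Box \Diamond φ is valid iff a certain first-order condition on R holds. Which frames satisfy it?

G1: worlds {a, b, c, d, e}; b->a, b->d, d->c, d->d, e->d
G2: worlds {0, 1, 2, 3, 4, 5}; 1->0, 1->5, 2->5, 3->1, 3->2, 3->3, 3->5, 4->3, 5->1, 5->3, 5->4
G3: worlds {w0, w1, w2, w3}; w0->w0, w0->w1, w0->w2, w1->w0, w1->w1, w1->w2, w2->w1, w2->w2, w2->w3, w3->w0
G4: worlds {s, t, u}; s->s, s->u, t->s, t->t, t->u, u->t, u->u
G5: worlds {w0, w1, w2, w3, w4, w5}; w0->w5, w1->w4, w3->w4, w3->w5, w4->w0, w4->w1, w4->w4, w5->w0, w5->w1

This is the axiom for convergence; its first-order frame correspondent is \forall x \forall y \forall z (Rxy \wedge Rxz \to \exists w (Ryw \wedge Rzw)).
G1: fails — Rba and Rba but a and a have no common successor.
G2: fails — R10 and R10 but 0 and 0 have no common successor.
G3: fails — Rw2w2 and Rw2w3 but w2 and w3 have no common successor.
G4: condition met.
G5: fails — Rw4w4 and Rw4w0 but w4 and w0 have no common successor.
Valid on: G4.

G4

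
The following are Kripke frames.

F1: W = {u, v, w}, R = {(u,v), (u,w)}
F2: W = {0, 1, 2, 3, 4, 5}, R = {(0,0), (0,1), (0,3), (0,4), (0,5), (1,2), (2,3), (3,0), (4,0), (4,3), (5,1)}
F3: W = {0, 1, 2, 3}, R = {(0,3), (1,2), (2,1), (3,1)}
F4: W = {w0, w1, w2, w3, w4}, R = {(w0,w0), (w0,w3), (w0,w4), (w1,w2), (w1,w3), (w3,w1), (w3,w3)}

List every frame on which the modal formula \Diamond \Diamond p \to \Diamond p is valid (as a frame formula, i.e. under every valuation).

The schema corresponds to transitivity: \forall x \forall y \forall z (Rxy \wedge Ryz \to Rxz).
F1: satisfies the condition.
F2: fails — R12 and R23 but not R13.
F3: fails — R12 and R21 but not R11.
F4: fails — Rw3w1 and Rw1w2 but not Rw3w2.
Valid on: F1.

F1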